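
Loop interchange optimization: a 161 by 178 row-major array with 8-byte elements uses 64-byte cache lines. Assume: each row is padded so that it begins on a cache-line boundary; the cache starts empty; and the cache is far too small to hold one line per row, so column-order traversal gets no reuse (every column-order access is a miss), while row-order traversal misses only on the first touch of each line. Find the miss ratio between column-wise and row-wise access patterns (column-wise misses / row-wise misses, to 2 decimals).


Each row occupies 178 * 8 = 1424 bytes and starts on a line boundary, so it spans ceil(1424 / 64) = 23 cache lines.
Row-major traversal misses (one per line touched): 161 * ceil(178 * 8 / 64) = 3703
Column-major traversal misses (no reuse, every access misses): 161 * 178 = 28658
Ratio = 28658 / 3703 = 7.74

7.74


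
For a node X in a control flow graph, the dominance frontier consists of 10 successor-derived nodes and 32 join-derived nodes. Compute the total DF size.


DF(X) = direct successor contributions + join point contributions
= 10 + 32 = 42

42


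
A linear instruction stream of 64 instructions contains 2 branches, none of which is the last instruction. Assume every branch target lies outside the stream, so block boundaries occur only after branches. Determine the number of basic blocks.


With no in-sequence branch targets, the leaders are the first instruction plus the instruction after each branch.
Number of basic blocks = branches + 1
= 2 + 1 = 3

3


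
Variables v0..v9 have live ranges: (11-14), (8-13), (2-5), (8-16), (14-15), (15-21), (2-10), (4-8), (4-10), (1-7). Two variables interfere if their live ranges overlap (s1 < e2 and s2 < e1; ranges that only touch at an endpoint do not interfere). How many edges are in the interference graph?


Check all pairs for overlapping intervals.
Two intervals (s1,e1) and (s2,e2) overlap if s1 < e2 and s2 < e1.
v0 (11-14) vs v1..v9: overlaps v1, v3 -> 2
v1 (8-13) vs v2..v9: overlaps v3, v6, v8 -> 3
v2 (2-5) vs v3..v9: overlaps v6, v7, v8, v9 -> 4
v3 (8-16) vs v4..v9: overlaps v4, v5, v6, v8 -> 4
v4 (14-15) vs v5..v9: overlaps none -> 0
v5 (15-21) vs v6..v9: overlaps none -> 0
v6 (2-10) vs v7..v9: overlaps v7, v8, v9 -> 3
v7 (4-8) vs v8..v9: overlaps v8, v9 -> 2
v8 (4-10) vs v9: overlaps v9 -> 1
Total overlapping pairs = 2 + 3 + 4 + 4 + 0 + 0 + 3 + 2 + 1 = 19

19


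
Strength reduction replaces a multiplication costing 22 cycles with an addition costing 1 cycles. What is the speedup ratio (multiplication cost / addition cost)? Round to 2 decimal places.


Ratio = mult_cost / add_cost = 22 / 1 = 22.0

22.0


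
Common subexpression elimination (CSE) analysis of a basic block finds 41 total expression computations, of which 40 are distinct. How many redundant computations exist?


CSE count = total expressions - unique expressions
= 41 - 40 = 1

1


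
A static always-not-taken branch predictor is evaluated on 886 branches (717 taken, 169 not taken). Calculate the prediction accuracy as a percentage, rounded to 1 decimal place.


Predictor: always-not-taken
Correct predictions = 169
Accuracy = 169 / 886 * 100 = 19.1%

19.1


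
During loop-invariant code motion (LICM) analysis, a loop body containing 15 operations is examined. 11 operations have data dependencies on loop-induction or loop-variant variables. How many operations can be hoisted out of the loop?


Invariant candidates = total - loop-dependent
= 15 - 11 = 4

4


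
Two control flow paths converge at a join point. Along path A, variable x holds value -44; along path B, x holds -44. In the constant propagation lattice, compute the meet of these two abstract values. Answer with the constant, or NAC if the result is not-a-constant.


Meet operation: if both paths give the same constant, result is that constant; if they differ, result is NAC (not-a-constant).
Path A: -44, Path B: -44 -> equal
Result: constant -> -44

-44


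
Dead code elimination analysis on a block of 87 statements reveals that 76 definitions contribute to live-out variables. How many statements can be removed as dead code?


Dead code = total statements - live definitions
= 87 - 76 = 11

11


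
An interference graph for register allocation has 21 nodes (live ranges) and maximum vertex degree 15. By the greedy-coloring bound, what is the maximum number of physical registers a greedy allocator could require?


Greedy coloring never needs more than (max_degree + 1) colors: when coloring a vertex, at most max_degree neighbors are already colored.
Upper bound = 15 + 1 = 16

16


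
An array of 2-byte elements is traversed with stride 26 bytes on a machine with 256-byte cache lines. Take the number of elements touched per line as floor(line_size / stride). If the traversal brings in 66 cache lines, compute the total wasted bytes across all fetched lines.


Elements per line = floor(256 / 26) = 9
Bytes used per line = 9 * 2 = 18
Wasted per line = 256 - 18 = 238
Total wasted = 238 * 66 = 15708

15708


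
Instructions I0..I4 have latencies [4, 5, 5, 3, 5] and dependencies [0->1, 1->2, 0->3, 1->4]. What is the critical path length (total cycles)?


Compute longest path through dependency graph: dist(Ik) = max over predecessors of dist + latency(Ik).
dist(I0) = latency 4 = 4
dist(I1) = dist(I0) + 5 = 4 + 5 = 9
dist(I2) = dist(I1) + 5 = 9 + 5 = 14
dist(I3) = dist(I0) + 3 = 4 + 3 = 7
dist(I4) = dist(I1) + 5 = 9 + 5 = 14
Critical path = max dist = 14

14


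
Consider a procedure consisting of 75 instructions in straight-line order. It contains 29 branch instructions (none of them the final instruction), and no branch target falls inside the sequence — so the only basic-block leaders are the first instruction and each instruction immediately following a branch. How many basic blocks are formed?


With no in-sequence branch targets, the leaders are the first instruction plus the instruction after each branch.
Number of basic blocks = branches + 1
= 29 + 1 = 30

30


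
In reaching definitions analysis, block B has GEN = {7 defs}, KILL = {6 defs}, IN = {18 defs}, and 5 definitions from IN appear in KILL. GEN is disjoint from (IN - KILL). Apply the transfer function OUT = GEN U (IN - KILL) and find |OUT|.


IN - KILL: 18 - 5 = 13 surviving definitions
OUT = GEN + surviving = 7 + 13 = 20

20


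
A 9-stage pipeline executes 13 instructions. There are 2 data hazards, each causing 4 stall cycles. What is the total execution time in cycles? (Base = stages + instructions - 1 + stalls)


Base cycles = 9 + 13 - 1 = 21
Total stalls = 2 * 4 = 8
Total = 21 + 8 = 29

29


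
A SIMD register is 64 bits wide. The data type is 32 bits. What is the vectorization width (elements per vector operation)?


Width = SIMD bits / data type bits
= 64 / 32 = 2

2


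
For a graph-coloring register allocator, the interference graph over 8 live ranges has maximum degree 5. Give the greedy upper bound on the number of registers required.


Greedy coloring never needs more than (max_degree + 1) colors: when coloring a vertex, at most max_degree neighbors are already colored.
Upper bound = 5 + 1 = 6

6


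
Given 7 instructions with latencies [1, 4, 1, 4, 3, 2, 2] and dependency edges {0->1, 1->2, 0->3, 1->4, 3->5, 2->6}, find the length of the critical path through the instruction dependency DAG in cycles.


Compute longest path through dependency graph: dist(Ik) = max over predecessors of dist + latency(Ik).
dist(I0) = latency 1 = 1
dist(I1) = dist(I0) + 4 = 1 + 4 = 5
dist(I2) = dist(I1) + 1 = 5 + 1 = 6
dist(I3) = dist(I0) + 4 = 1 + 4 = 5
dist(I4) = dist(I1) + 3 = 5 + 3 = 8
dist(I5) = dist(I3) + 2 = 5 + 2 = 7
dist(I6) = dist(I2) + 2 = 6 + 2 = 8
Critical path = max dist = 8

8


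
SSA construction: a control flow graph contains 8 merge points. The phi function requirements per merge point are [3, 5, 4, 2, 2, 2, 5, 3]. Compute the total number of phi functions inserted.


Total phi functions = sum of phi functions at each join node
= 3 + 5 + 4 + 2 + 2 + 2 + 5 + 3 = 26

26


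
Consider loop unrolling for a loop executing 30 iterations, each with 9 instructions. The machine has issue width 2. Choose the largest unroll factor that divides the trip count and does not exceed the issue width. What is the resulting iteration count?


Largest divisor of 30 <= 2 is 2
New iterations = 30 / 2 = 15

15


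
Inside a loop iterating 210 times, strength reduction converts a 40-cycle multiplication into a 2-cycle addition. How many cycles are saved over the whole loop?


Per-iteration saving = 40 - 2 = 38
Total saved = 210 * 38 = 7980

7980


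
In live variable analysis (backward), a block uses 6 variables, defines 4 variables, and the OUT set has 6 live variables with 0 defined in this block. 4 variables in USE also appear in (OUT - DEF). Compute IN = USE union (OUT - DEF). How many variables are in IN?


OUT - DEF: 6 - 0 = 6
|IN| = |USE| + |OUT - DEF| - |USE ∩ (OUT - DEF)| = 6 + 6 - 4 = 8

8


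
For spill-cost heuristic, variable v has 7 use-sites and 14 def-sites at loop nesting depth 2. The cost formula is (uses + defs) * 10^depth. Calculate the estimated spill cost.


uses + defs = 7 + 14 = 21
10^2 = 100
Spill cost = 21 * 100 = 2100

2100


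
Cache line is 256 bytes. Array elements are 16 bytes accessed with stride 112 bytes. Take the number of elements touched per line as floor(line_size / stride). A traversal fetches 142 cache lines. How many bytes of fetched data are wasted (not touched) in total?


Elements per line = floor(256 / 112) = 2
Bytes used per line = 2 * 16 = 32
Wasted per line = 256 - 32 = 224
Total wasted = 224 * 142 = 31808

31808


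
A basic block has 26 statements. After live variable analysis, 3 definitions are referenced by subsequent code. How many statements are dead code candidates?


Dead code = total statements - live definitions
= 26 - 3 = 23

23


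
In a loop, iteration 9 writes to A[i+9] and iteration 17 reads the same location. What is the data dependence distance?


Distance = read iteration - write iteration
= 17 - 9 = 8

8


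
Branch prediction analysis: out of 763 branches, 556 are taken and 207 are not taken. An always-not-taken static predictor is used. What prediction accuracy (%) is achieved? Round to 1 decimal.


Predictor: always-not-taken
Correct predictions = 207
Accuracy = 207 / 763 * 100 = 27.1%

27.1


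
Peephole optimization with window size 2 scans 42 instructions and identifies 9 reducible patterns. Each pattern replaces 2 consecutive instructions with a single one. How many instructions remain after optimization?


Each match removes 1 instructions.
Total removed = 9 * 1 = 9
Remaining = 42 - 9 = 33

33


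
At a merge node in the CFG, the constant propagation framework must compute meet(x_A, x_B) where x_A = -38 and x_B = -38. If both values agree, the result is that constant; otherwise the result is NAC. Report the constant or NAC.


Meet operation: if both paths give the same constant, result is that constant; if they differ, result is NAC (not-a-constant).
Path A: -38, Path B: -38 -> equal
Result: constant -> -38

-38


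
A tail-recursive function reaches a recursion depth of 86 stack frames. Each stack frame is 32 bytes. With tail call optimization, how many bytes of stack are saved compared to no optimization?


Without TCO: 86 * 32 = 2752 bytes
With TCO: reuse 1 frame = 32 bytes
Savings = 2752 - 32 = 2720

2720


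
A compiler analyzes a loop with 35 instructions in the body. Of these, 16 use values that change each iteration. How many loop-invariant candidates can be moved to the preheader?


Invariant candidates = total - loop-dependent
= 35 - 16 = 19

19


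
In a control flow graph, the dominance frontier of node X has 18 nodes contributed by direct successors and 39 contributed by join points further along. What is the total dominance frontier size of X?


DF(X) = direct successor contributions + join point contributions
= 18 + 39 = 57

57


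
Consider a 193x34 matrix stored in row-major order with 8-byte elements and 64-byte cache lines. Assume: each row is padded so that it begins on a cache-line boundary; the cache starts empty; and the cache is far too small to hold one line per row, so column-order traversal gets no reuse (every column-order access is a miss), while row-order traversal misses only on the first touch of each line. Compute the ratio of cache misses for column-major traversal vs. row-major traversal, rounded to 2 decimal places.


Each row occupies 34 * 8 = 272 bytes and starts on a line boundary, so it spans ceil(272 / 64) = 5 cache lines.
Row-major traversal misses (one per line touched): 193 * ceil(34 * 8 / 64) = 965
Column-major traversal misses (no reuse, every access misses): 193 * 34 = 6562
Ratio = 6562 / 965 = 6.8

6.8


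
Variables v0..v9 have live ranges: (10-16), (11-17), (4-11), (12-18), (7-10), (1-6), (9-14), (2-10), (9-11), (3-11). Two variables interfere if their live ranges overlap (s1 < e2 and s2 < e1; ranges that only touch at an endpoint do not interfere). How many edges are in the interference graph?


Check all pairs for overlapping intervals.
Two intervals (s1,e1) and (s2,e2) overlap if s1 < e2 and s2 < e1.
v0 (10-16) vs v1..v9: overlaps v1, v2, v3, v6, v8, v9 -> 6
v1 (11-17) vs v2..v9: overlaps v3, v6 -> 2
v2 (4-11) vs v3..v9: overlaps v4, v5, v6, v7, v8, v9 -> 6
v3 (12-18) vs v4..v9: overlaps v6 -> 1
v4 (7-10) vs v5..v9: overlaps v6, v7, v8, v9 -> 4
v5 (1-6) vs v6..v9: overlaps v7, v9 -> 2
v6 (9-14) vs v7..v9: overlaps v7, v8, v9 -> 3
v7 (2-10) vs v8..v9: overlaps v8, v9 -> 2
v8 (9-11) vs v9: overlaps v9 -> 1
Total overlapping pairs = 6 + 2 + 6 + 1 + 4 + 2 + 3 + 2 + 1 = 27

27


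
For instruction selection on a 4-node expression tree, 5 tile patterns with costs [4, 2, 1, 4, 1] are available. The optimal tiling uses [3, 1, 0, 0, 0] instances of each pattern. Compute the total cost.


Total cost = sum(count_i * cost_i)
= 3*4 + 1*2 + 0*1 + 0*4 + 0*1
= 14

14


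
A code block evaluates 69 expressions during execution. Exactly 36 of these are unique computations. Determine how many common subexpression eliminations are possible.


CSE count = total expressions - unique expressions
= 69 - 36 = 33

33


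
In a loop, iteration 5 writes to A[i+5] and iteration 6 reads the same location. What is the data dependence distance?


Distance = read iteration - write iteration
= 6 - 5 = 1

1


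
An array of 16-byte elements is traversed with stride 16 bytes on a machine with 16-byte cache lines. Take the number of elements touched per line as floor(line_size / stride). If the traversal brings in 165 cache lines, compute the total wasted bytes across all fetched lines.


Elements per line = floor(16 / 16) = 1
Bytes used per line = 1 * 16 = 16
Wasted per line = 16 - 16 = 0
Total wasted = 0 * 165 = 0

0


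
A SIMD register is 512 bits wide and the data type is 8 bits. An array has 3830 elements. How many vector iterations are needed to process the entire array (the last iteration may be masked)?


Width = 512 / 8 = 64 elements per vector op
Iterations = ceil(3830 / 64) = 60

60


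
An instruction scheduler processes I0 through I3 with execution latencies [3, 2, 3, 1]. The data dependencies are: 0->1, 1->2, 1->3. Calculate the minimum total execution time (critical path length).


Compute longest path through dependency graph: dist(Ik) = max over predecessors of dist + latency(Ik).
dist(I0) = latency 3 = 3
dist(I1) = dist(I0) + 2 = 3 + 2 = 5
dist(I2) = dist(I1) + 3 = 5 + 3 = 8
dist(I3) = dist(I1) + 1 = 5 + 1 = 6
Critical path = max dist = 8

8


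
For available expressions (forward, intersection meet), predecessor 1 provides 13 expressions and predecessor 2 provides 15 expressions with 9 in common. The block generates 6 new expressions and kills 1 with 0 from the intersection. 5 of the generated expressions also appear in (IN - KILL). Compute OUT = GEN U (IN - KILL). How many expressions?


IN = intersection of predecessors = 9
IN - KILL = 9 - 0 = 9
|OUT| = |GEN| + |IN - KILL| - |GEN ∩ (IN - KILL)| = 6 + 9 - 5 = 10

10


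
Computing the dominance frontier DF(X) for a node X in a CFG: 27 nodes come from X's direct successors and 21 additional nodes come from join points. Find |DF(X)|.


DF(X) = direct successor contributions + join point contributions
= 27 + 21 = 48

48


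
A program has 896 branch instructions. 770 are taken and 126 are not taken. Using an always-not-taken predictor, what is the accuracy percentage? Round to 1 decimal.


Predictor: always-not-taken
Correct predictions = 126
Accuracy = 126 / 896 * 100 = 14.1%

14.1


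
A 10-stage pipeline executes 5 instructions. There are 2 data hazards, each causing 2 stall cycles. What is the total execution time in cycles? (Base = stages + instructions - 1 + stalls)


Base cycles = 10 + 5 - 1 = 14
Total stalls = 2 * 2 = 4
Total = 14 + 4 = 18

18


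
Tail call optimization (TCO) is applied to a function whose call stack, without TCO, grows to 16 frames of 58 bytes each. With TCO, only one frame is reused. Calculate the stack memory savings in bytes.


Without TCO: 16 * 58 = 928 bytes
With TCO: reuse 1 frame = 58 bytes
Savings = 928 - 58 = 870

870


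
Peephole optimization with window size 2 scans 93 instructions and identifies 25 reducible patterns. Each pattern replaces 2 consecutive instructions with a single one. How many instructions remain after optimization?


Each match removes 1 instructions.
Total removed = 25 * 1 = 25
Remaining = 93 - 25 = 68

68


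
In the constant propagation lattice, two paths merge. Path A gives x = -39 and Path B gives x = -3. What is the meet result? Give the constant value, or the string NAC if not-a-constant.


Meet operation: if both paths give the same constant, result is that constant; if they differ, result is NAC (not-a-constant).
Path A: -39, Path B: -3 -> differ
Result: not-a-constant -> NAC

NAC


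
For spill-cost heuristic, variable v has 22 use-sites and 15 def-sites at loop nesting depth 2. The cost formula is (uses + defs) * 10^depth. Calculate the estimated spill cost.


uses + defs = 22 + 15 = 37
10^2 = 100
Spill cost = 37 * 100 = 3700

3700


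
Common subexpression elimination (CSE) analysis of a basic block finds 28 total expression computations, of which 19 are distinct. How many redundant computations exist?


CSE count = total expressions - unique expressions
= 28 - 19 = 9

9


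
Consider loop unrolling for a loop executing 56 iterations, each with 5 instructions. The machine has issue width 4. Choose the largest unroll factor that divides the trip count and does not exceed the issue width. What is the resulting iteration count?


Largest divisor of 56 <= 4 is 4
New iterations = 56 / 4 = 14

14


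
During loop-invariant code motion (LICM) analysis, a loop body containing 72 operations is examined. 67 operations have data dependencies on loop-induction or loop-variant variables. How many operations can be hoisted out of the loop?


Invariant candidates = total - loop-dependent
= 72 - 67 = 5

5


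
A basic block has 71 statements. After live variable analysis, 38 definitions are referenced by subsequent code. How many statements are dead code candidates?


Dead code = total statements - live definitions
= 71 - 38 = 33

33


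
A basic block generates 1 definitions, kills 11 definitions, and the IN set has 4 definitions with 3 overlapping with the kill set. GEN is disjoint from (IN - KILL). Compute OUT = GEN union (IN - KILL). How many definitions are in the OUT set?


IN - KILL: 4 - 3 = 1 surviving definitions
OUT = GEN + surviving = 1 + 1 = 2

2


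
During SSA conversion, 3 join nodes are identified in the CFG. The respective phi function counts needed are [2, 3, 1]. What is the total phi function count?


Total phi functions = sum of phi functions at each join node
= 2 + 3 + 1 = 6

6


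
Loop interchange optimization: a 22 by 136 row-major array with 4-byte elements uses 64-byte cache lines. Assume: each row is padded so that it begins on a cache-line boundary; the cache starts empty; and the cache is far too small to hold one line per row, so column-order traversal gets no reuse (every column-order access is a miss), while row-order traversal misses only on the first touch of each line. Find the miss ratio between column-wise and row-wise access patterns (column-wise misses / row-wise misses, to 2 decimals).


Each row occupies 136 * 4 = 544 bytes and starts on a line boundary, so it spans ceil(544 / 64) = 9 cache lines.
Row-major traversal misses (one per line touched): 22 * ceil(136 * 4 / 64) = 198
Column-major traversal misses (no reuse, every access misses): 22 * 136 = 2992
Ratio = 2992 / 198 = 15.11

15.11


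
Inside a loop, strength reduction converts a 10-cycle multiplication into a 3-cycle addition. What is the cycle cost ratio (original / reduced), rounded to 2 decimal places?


Ratio = mult_cost / add_cost = 10 / 3 = 3.33

3.33


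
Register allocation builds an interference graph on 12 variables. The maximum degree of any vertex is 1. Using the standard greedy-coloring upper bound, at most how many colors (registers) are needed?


Greedy coloring never needs more than (max_degree + 1) colors: when coloring a vertex, at most max_degree neighbors are already colored.
Upper bound = 1 + 1 = 2

2


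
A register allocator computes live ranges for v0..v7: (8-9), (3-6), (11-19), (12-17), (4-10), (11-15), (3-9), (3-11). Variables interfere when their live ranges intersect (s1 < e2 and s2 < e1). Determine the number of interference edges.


Check all pairs for overlapping intervals.
Two intervals (s1,e1) and (s2,e2) overlap if s1 < e2 and s2 < e1.
v0 (8-9) vs v1..v7: overlaps v4, v6, v7 -> 3
v1 (3-6) vs v2..v7: overlaps v4, v6, v7 -> 3
v2 (11-19) vs v3..v7: overlaps v3, v5 -> 2
v3 (12-17) vs v4..v7: overlaps v5 -> 1
v4 (4-10) vs v5..v7: overlaps v6, v7 -> 2
v5 (11-15) vs v6..v7: overlaps none -> 0
v6 (3-9) vs v7: overlaps v7 -> 1
Total overlapping pairs = 3 + 3 + 2 + 1 + 2 + 0 + 1 = 12

12


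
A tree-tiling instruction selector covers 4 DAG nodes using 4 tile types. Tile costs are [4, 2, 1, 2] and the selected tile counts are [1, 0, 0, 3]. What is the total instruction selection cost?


Total cost = sum(count_i * cost_i)
= 1*4 + 0*2 + 0*1 + 3*2
= 10

10


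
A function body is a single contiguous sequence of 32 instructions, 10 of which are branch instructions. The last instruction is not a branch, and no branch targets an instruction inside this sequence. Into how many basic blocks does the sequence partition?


With no in-sequence branch targets, the leaders are the first instruction plus the instruction after each branch.
Number of basic blocks = branches + 1
= 10 + 1 = 11

11


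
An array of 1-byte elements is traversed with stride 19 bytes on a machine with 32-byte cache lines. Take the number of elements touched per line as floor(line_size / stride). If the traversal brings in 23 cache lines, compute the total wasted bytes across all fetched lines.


Elements per line = floor(32 / 19) = 1
Bytes used per line = 1 * 1 = 1
Wasted per line = 32 - 1 = 31
Total wasted = 31 * 23 = 713

713


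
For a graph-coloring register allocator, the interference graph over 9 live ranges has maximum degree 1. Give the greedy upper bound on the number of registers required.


Greedy coloring never needs more than (max_degree + 1) colors: when coloring a vertex, at most max_degree neighbors are already colored.
Upper bound = 1 + 1 = 2

2


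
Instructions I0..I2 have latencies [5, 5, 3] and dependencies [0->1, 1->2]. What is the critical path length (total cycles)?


Compute longest path through dependency graph: dist(Ik) = max over predecessors of dist + latency(Ik).
dist(I0) = latency 5 = 5
dist(I1) = dist(I0) + 5 = 5 + 5 = 10
dist(I2) = dist(I1) + 3 = 10 + 3 = 13
Critical path = max dist = 13

13


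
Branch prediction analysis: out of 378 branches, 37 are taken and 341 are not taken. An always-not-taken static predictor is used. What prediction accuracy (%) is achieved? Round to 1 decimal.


Predictor: always-not-taken
Correct predictions = 341
Accuracy = 341 / 378 * 100 = 90.2%

90.2


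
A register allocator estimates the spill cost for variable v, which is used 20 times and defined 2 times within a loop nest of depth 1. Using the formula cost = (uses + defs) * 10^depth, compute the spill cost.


uses + defs = 20 + 2 = 22
10^1 = 10
Spill cost = 22 * 10 = 220

220


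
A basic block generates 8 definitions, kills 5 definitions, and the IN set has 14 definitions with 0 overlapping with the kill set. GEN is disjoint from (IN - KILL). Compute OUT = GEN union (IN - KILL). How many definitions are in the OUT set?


IN - KILL: 14 - 0 = 14 surviving definitions
OUT = GEN + surviving = 8 + 14 = 22

22


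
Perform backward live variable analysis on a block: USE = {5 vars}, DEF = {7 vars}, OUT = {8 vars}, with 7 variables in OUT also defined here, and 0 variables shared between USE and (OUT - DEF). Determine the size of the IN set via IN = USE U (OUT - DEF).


OUT - DEF: 8 - 7 = 1
|IN| = |USE| + |OUT - DEF| - |USE ∩ (OUT - DEF)| = 5 + 1 - 0 = 6

6


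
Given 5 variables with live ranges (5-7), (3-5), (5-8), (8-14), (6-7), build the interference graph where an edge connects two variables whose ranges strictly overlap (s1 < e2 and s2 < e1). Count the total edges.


Check all pairs for overlapping intervals.
Two intervals (s1,e1) and (s2,e2) overlap if s1 < e2 and s2 < e1.
v0 (5-7) vs v1..v4: overlaps v2, v4 -> 2
v1 (3-5) vs v2..v4: overlaps none -> 0
v2 (5-8) vs v3..v4: overlaps v4 -> 1
v3 (8-14) vs v4: overlaps none -> 0
Total overlapping pairs = 2 + 0 + 1 + 0 = 3

3


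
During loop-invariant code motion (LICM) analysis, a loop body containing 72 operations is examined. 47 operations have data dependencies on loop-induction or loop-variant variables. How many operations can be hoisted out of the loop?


Invariant candidates = total - loop-dependent
= 72 - 47 = 25

25


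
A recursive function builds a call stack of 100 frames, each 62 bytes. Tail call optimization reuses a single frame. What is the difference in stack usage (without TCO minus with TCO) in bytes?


Without TCO: 100 * 62 = 6200 bytes
With TCO: reuse 1 frame = 62 bytes
Savings = 6200 - 62 = 6138

6138


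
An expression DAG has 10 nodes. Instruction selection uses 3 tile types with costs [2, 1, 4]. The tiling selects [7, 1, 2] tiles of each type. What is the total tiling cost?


Total cost = sum(count_i * cost_i)
= 7*2 + 1*1 + 2*4
= 23

23


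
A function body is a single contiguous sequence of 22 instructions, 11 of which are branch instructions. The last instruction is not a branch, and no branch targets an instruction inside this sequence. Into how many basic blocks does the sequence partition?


With no in-sequence branch targets, the leaders are the first instruction plus the instruction after each branch.
Number of basic blocks = branches + 1
= 11 + 1 = 12

12


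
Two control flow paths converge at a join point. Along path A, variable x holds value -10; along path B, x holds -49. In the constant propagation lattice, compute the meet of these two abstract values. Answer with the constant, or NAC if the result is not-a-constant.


Meet operation: if both paths give the same constant, result is that constant; if they differ, result is NAC (not-a-constant).
Path A: -10, Path B: -49 -> differ
Result: not-a-constant -> NAC

NAC


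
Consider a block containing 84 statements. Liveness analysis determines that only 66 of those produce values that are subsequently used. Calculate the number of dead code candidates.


Dead code = total statements - live definitions
= 84 - 66 = 18

18


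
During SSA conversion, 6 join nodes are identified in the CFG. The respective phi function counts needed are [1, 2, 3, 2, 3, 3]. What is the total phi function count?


Total phi functions = sum of phi functions at each join node
= 1 + 2 + 3 + 2 + 3 + 3 = 14

14


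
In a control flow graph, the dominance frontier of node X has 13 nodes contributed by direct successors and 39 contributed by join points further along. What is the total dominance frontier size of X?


DF(X) = direct successor contributions + join point contributions
= 13 + 39 = 52

52


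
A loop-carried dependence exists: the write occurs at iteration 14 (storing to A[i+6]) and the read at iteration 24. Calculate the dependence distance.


Distance = read iteration - write iteration
= 24 - 14 = 10

10


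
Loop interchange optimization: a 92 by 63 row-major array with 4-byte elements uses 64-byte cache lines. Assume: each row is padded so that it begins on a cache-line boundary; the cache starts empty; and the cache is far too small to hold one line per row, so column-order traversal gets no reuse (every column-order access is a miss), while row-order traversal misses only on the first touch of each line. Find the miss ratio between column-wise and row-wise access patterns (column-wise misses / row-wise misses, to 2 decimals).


Each row occupies 63 * 4 = 252 bytes and starts on a line boundary, so it spans ceil(252 / 64) = 4 cache lines.
Row-major traversal misses (one per line touched): 92 * ceil(63 * 4 / 64) = 368
Column-major traversal misses (no reuse, every access misses): 92 * 63 = 5796
Ratio = 5796 / 368 = 15.75

15.75


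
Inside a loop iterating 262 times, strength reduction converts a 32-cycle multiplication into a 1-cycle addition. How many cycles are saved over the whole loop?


Per-iteration saving = 32 - 1 = 31
Total saved = 262 * 31 = 8122

8122


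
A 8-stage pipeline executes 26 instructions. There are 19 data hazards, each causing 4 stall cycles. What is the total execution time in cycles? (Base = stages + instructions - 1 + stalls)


Base cycles = 8 + 26 - 1 = 33
Total stalls = 19 * 4 = 76
Total = 33 + 76 = 109

109


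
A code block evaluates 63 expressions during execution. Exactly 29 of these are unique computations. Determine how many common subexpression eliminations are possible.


CSE count = total expressions - unique expressions
= 63 - 29 = 34

34


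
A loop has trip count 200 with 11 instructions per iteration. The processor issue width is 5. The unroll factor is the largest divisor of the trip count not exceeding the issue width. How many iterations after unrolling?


Largest divisor of 200 <= 5 is 5
New iterations = 200 / 5 = 40

40


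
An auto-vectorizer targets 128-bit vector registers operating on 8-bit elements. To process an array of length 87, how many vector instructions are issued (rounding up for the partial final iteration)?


Width = 128 / 8 = 16 elements per vector op
Iterations = ceil(87 / 16) = 6

6


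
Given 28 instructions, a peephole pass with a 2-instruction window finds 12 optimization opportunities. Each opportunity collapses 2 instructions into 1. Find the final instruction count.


Each match removes 1 instructions.
Total removed = 12 * 1 = 12
Remaining = 28 - 12 = 16

16


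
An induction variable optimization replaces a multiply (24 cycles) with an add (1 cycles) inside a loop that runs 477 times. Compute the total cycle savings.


Per-iteration saving = 24 - 1 = 23
Total saved = 477 * 23 = 10971

10971


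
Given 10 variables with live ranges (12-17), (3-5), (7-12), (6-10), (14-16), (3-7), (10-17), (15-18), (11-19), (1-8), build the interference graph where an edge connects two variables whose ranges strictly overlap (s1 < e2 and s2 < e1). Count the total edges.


Check all pairs for overlapping intervals.
Two intervals (s1,e1) and (s2,e2) overlap if s1 < e2 and s2 < e1.
v0 (12-17) vs v1..v9: overlaps v4, v6, v7, v8 -> 4
v1 (3-5) vs v2..v9: overlaps v5, v9 -> 2
v2 (7-12) vs v3..v9: overlaps v3, v6, v8, v9 -> 4
v3 (6-10) vs v4..v9: overlaps v5, v9 -> 2
v4 (14-16) vs v5..v9: overlaps v6, v7, v8 -> 3
v5 (3-7) vs v6..v9: overlaps v9 -> 1
v6 (10-17) vs v7..v9: overlaps v7, v8 -> 2
v7 (15-18) vs v8..v9: overlaps v8 -> 1
v8 (11-19) vs v9: overlaps none -> 0
Total overlapping pairs = 4 + 2 + 4 + 2 + 3 + 1 + 2 + 1 + 0 = 19

19


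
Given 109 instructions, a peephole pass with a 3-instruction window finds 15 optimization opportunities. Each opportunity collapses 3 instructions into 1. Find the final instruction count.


Each match removes 2 instructions.
Total removed = 15 * 2 = 30
Remaining = 109 - 30 = 79

79


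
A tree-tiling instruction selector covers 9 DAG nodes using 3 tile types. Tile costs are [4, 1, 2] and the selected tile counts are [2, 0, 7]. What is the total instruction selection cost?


Total cost = sum(count_i * cost_i)
= 2*4 + 0*1 + 7*2
= 22

22


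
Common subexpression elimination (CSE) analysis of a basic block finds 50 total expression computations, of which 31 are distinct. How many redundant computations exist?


CSE count = total expressions - unique expressions
= 50 - 31 = 19

19


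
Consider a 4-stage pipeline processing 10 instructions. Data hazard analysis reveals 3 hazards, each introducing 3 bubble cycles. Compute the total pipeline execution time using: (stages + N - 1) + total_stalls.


Base cycles = 4 + 10 - 1 = 13
Total stalls = 3 * 3 = 9
Total = 13 + 9 = 22

22


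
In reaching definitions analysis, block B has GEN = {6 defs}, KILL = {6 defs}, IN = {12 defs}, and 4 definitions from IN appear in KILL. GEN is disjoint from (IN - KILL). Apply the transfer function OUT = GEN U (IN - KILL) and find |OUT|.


IN - KILL: 12 - 4 = 8 surviving definitions
OUT = GEN + surviving = 6 + 8 = 14

14


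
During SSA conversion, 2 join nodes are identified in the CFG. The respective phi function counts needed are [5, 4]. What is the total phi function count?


Total phi functions = sum of phi functions at each join node
= 5 + 4 = 9

9


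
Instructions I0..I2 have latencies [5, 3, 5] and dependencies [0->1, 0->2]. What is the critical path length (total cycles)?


Compute longest path through dependency graph: dist(Ik) = max over predecessors of dist + latency(Ik).
dist(I0) = latency 5 = 5
dist(I1) = dist(I0) + 3 = 5 + 3 = 8
dist(I2) = dist(I0) + 5 = 5 + 5 = 10
Critical path = max dist = 10

10


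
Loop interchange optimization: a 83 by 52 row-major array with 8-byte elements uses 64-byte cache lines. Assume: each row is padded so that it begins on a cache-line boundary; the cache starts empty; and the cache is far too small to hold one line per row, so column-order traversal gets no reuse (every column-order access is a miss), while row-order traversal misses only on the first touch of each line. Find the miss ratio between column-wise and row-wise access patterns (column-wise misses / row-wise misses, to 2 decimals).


Each row occupies 52 * 8 = 416 bytes and starts on a line boundary, so it spans ceil(416 / 64) = 7 cache lines.
Row-major traversal misses (one per line touched): 83 * ceil(52 * 8 / 64) = 581
Column-major traversal misses (no reuse, every access misses): 83 * 52 = 4316
Ratio = 4316 / 581 = 7.43

7.43


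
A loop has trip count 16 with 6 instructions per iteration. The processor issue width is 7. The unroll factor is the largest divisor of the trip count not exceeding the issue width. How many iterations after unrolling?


Largest divisor of 16 <= 7 is 4
New iterations = 16 / 4 = 4

4


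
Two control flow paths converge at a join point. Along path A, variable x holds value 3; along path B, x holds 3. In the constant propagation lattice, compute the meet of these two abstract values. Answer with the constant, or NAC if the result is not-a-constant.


Meet operation: if both paths give the same constant, result is that constant; if they differ, result is NAC (not-a-constant).
Path A: 3, Path B: 3 -> equal
Result: constant -> 3

3


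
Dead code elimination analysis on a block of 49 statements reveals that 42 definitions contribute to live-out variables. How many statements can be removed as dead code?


Dead code = total statements - live definitions
= 49 - 42 = 7

7


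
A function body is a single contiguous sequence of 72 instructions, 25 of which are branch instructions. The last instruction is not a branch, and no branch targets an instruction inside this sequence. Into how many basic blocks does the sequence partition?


With no in-sequence branch targets, the leaders are the first instruction plus the instruction after each branch.
Number of basic blocks = branches + 1
= 25 + 1 = 26

26


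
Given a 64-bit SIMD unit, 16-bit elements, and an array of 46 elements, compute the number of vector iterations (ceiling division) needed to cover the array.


Width = 64 / 16 = 4 elements per vector op
Iterations = ceil(46 / 4) = 12

12


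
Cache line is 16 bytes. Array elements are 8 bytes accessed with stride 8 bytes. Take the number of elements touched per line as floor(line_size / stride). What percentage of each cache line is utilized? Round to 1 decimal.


Elements per cache line = floor(16 / 8) = 2
Bytes used = 2 * 8 = 16
Utilization = 16 / 16 * 100 = 100.0%

100.0


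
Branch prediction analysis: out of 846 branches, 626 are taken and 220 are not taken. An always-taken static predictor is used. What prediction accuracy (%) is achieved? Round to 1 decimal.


Predictor: always-taken
Correct predictions = 626
Accuracy = 626 / 846 * 100 = 74.0%

74.0


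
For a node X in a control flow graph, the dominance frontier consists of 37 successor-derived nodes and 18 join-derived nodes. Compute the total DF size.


DF(X) = direct successor contributions + join point contributions
= 37 + 18 = 55

55


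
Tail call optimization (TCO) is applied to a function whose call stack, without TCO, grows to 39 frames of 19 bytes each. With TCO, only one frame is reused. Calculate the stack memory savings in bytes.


Without TCO: 39 * 19 = 741 bytes
With TCO: reuse 1 frame = 19 bytes
Savings = 741 - 19 = 722

722


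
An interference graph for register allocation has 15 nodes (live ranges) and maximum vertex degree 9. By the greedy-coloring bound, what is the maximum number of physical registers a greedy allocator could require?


Greedy coloring never needs more than (max_degree + 1) colors: when coloring a vertex, at most max_degree neighbors are already colored.
Upper bound = 9 + 1 = 10

10


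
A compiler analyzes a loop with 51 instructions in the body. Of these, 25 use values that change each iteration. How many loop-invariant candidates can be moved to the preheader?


Invariant candidates = total - loop-dependent
= 51 - 25 = 26

26


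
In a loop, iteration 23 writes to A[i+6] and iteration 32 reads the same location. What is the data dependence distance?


Distance = read iteration - write iteration
= 32 - 23 = 9

9


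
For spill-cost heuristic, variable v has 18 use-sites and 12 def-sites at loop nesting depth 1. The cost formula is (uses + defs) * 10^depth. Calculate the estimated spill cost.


uses + defs = 18 + 12 = 30
10^1 = 10
Spill cost = 30 * 10 = 300

300


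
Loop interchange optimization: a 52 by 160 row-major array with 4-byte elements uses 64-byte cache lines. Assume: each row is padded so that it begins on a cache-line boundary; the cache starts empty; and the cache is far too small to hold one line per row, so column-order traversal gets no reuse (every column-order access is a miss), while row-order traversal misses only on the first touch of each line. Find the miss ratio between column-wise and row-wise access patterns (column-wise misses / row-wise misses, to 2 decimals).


Each row occupies 160 * 4 = 640 bytes and starts on a line boundary, so it spans ceil(640 / 64) = 10 cache lines.
Row-major traversal misses (one per line touched): 52 * ceil(160 * 4 / 64) = 520
Column-major traversal misses (no reuse, every access misses): 52 * 160 = 8320
Ratio = 8320 / 520 = 16.0

16.0


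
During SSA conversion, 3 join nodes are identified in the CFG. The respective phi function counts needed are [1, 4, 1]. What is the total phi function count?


Total phi functions = sum of phi functions at each join node
= 1 + 4 + 1 = 6

6
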